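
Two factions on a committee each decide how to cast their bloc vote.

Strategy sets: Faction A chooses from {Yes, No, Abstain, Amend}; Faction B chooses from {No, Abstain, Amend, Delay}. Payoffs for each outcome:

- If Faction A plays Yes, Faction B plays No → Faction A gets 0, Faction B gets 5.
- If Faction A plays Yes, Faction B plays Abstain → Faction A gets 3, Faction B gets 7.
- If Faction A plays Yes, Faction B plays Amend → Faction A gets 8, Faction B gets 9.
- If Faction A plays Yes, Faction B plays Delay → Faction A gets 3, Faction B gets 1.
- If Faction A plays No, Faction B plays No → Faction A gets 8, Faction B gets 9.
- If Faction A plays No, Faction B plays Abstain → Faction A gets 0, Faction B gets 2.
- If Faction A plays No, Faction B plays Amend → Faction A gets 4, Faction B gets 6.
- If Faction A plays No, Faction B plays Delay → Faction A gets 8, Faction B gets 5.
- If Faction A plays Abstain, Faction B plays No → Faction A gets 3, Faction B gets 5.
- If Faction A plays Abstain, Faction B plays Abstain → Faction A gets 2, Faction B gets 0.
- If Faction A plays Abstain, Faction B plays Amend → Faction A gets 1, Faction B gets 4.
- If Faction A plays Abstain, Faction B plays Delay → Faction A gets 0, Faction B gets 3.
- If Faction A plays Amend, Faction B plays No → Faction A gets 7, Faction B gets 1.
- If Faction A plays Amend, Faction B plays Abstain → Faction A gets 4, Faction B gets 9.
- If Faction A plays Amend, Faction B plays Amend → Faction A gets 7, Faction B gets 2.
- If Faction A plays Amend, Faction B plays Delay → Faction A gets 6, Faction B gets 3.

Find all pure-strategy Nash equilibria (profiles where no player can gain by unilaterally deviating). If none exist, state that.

(Yes, Amend), (No, No), (Amend, Abstain)

(Yes, No): Faction A can switch to No (0 → 8). Not NE.
(Yes, Abstain): Faction A can switch to Amend (3 → 4). Not NE.
(Yes, Amend): Faction A gets 8, best alternative 7; Faction B gets 9, best alternative 7. No profitable deviation — NE.
(Yes, Delay): Faction A can switch to No (3 → 8). Not NE.
(No, No): Faction A gets 8, best alternative 7; Faction B gets 9, best alternative 6. No profitable deviation — NE.
(No, Abstain): Faction A can switch to Yes (0 → 3). Not NE.
(No, Amend): Faction A can switch to Yes (4 → 8). Not NE.
(No, Delay): Faction B can switch to No (5 → 9). Not NE.
(Abstain, No): Faction A can switch to No (3 → 8). Not NE.
(Abstain, Abstain): Faction A can switch to Yes (2 → 3). Not NE.
(Abstain, Amend): Faction A can switch to Yes (1 → 8). Not NE.
(Abstain, Delay): Faction A can switch to Yes (0 → 3). Not NE.
(Amend, Abstain): Faction A gets 4, best alternative 3; Faction B gets 9, best alternative 3. No profitable deviation — NE.
(The remaining 3 profiles each have a profitable deviation by the same check.)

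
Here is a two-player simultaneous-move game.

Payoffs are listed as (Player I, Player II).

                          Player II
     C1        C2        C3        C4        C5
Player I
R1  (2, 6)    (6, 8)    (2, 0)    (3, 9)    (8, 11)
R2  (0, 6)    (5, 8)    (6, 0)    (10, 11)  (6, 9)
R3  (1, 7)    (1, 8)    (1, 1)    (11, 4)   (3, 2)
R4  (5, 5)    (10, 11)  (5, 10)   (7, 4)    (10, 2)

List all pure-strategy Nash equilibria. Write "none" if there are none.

For each strategy profile, look for a profitable unilateral deviation.
(R1, C1): Player I can switch to R4 (2 → 5). Not NE.
(R1, C2): Player I can switch to R4 (6 → 10). Not NE.
(R1, C3): Player I can switch to R2 (2 → 6). Not NE.
(R1, C4): Player I can switch to R2 (3 → 10). Not NE.
(R1, C5): Player I can switch to R4 (8 → 10). Not NE.
(R2, C1): Player I can switch to R1 (0 → 2). Not NE.
(R2, C2): Player I can switch to R1 (5 → 6). Not NE.
(R2, C3): Player II can switch to C1 (0 → 6). Not NE.
(R4, C2): Player I gets 10, best alternative 6; Player II gets 11, best alternative 10. No profitable deviation — NE.
(The remaining 11 profiles each have a profitable deviation by the same check.)

(R4, C2)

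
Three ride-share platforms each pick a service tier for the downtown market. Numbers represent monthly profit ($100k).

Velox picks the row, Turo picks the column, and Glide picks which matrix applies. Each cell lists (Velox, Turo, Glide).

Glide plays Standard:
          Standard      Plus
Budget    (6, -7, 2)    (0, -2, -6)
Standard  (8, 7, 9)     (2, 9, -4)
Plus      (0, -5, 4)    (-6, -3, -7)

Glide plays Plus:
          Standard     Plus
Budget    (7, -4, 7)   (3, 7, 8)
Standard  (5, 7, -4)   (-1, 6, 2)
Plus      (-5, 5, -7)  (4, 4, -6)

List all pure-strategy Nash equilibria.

There is no pure-strategy Nash equilibrium.

Mark each player's best response to every combination of opponents' strategies; a profile where every player is best-responding is a pure Nash equilibrium.
Velox against (Standard, Standard): payoffs 6, 8, 0 → best response Standard.
Velox against (Standard, Plus): payoffs 7, 5, -5 → best response Budget.
Velox against (Plus, Standard): payoffs 0, 2, -6 → best response Standard.
Velox against (Plus, Plus): payoffs 3, -1, 4 → best response Plus.
Turo against (Budget, Standard): payoffs -7, -2 → best response Plus.
Turo against (Budget, Plus): payoffs -4, 7 → best response Plus.
Turo against (Standard, Standard): payoffs 7, 9 → best response Plus.
Turo against (Standard, Plus): payoffs 7, 6 → best response Standard.
Turo against (Plus, Standard): payoffs -5, -3 → best response Plus.
Turo against (Plus, Plus): payoffs 5, 4 → best response Standard.
Glide against (Budget, Standard): payoffs 2, 7 → best response Plus.
Glide against (Budget, Plus): payoffs -6, 8 → best response Plus.
Glide against (Standard, Standard): payoffs 9, -4 → best response Standard.
Glide against (Standard, Plus): payoffs -4, 2 → best response Plus.
Glide against (Plus, Standard): payoffs 4, -7 → best response Standard.
Glide against (Plus, Plus): payoffs -7, -6 → best response Plus.
No profile is a mutual best response for all players.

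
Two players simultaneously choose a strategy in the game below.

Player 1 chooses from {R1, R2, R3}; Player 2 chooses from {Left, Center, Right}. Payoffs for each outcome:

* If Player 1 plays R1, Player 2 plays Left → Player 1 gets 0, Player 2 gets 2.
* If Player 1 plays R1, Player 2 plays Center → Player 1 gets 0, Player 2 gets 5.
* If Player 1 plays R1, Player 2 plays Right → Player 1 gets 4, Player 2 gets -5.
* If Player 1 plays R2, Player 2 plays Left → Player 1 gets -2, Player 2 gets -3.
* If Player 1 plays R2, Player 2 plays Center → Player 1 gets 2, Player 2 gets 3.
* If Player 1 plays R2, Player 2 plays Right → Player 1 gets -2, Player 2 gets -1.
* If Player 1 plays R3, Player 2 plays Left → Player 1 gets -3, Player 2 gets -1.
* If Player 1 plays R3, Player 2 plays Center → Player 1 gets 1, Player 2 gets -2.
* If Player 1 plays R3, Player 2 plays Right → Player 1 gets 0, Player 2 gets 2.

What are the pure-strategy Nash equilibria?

Pure NE: (R2, Center)

Check each profile: it is a Nash equilibrium iff no player can strictly gain by switching unilaterally.
(R1, Left): Player 2 can switch to Center (2 → 5). Not NE.
(R1, Center): Player 1 can switch to R2 (0 → 2). Not NE.
(R1, Right): Player 2 can switch to Left (-5 → 2). Not NE.
(R2, Left): Player 1 can switch to R1 (-2 → 0). Not NE.
(R2, Center): Player 1 gets 2, best alternative 1; Player 2 gets 3, best alternative -1. No profitable deviation — NE.
(R2, Right): Player 1 can switch to R1 (-2 → 4). Not NE.
(R3, Left): Player 1 can switch to R1 (-3 → 0). Not NE.
(R3, Center): Player 1 can switch to R2 (1 → 2). Not NE.
(R3, Right): Player 1 can switch to R1 (0 → 4). Not NE.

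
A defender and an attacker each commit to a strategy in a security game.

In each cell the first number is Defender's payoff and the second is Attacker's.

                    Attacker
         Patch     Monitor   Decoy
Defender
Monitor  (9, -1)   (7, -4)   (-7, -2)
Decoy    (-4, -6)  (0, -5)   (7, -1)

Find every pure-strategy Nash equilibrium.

(Monitor, Patch); (Decoy, Decoy)

Check each profile: it is a Nash equilibrium iff no player can strictly gain by switching unilaterally.
(Monitor, Patch): Defender gets 9, best alternative -4; Attacker gets -1, best alternative -2. No profitable deviation — NE.
(Monitor, Monitor): Attacker can switch to Patch (-4 → -1). Not NE.
(Monitor, Decoy): Defender can switch to Decoy (-7 → 7). Not NE.
(Decoy, Patch): Defender can switch to Monitor (-4 → 9). Not NE.
(Decoy, Monitor): Defender can switch to Monitor (0 → 7). Not NE.
(Decoy, Decoy): Defender gets 7, best alternative -7; Attacker gets -1, best alternative -5. No profitable deviation — NE.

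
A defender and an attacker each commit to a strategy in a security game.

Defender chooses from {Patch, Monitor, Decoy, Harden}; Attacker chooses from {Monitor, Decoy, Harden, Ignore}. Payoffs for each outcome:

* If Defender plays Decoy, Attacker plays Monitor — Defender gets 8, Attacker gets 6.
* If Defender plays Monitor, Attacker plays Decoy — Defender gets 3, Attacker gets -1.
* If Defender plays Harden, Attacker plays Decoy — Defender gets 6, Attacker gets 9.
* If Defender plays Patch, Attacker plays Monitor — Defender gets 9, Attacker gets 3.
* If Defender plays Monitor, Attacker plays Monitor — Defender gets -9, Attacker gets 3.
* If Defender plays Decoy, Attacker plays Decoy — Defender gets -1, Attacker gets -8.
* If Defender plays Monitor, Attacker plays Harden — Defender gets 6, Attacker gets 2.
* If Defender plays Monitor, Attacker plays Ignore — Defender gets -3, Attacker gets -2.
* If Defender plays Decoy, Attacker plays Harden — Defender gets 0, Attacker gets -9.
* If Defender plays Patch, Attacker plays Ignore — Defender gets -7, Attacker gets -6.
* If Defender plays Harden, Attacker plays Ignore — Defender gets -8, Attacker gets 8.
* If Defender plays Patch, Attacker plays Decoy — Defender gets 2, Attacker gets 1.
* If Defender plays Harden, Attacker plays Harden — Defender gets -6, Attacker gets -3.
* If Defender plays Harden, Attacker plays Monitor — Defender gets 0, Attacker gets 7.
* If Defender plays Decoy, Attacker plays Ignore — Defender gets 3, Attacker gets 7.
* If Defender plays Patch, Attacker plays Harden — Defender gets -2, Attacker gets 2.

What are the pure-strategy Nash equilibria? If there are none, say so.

Pure-strategy Nash equilibria: (Patch, Monitor); (Decoy, Ignore); (Harden, Decoy)

Defender against Monitor: payoffs 9, -9, 8, 0 → best response Patch.
Defender against Decoy: payoffs 2, 3, -1, 6 → best response Harden.
Defender against Harden: payoffs -2, 6, 0, -6 → best response Monitor.
Defender against Ignore: payoffs -7, -3, 3, -8 → best response Decoy.
Attacker against Patch: payoffs 3, 1, 2, -6 → best response Monitor.
Attacker against Monitor: payoffs 3, -1, 2, -2 → best response Monitor.
Attacker against Decoy: payoffs 6, -8, -9, 7 → best response Ignore.
Attacker against Harden: payoffs 7, 9, -3, 8 → best response Decoy.
Mutual best responses: (Patch, Monitor); (Decoy, Ignore); (Harden, Decoy).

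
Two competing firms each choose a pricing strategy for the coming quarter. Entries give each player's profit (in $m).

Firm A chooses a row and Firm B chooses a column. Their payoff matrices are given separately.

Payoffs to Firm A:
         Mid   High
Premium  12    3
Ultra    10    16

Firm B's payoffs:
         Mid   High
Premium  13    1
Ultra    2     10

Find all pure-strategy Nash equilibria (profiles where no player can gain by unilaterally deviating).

(Premium, Mid): Firm A gets 12, best alternative 10; Firm B gets 13, best alternative 1. No profitable deviation — NE.
(Premium, High): Firm A can switch to Ultra (3 → 16). Not NE.
(Ultra, Mid): Firm A can switch to Premium (10 → 12). Not NE.
(Ultra, High): Firm A gets 16, best alternative 3; Firm B gets 10, best alternative 2. No profitable deviation — NE.

Pure-strategy Nash equilibria: (Premium, Mid) and (Ultra, High)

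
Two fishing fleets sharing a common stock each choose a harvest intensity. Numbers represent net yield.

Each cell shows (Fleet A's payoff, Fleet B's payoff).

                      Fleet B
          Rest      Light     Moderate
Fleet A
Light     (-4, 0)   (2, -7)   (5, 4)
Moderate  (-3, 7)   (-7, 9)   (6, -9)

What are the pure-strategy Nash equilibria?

There is no pure-strategy Nash equilibrium.

Fleet A against Rest: payoffs -4, -3 → best response Moderate.
Fleet A against Light: payoffs 2, -7 → best response Light.
Fleet A against Moderate: payoffs 5, 6 → best response Moderate.
Fleet B against Light: payoffs 0, -7, 4 → best response Moderate.
Fleet B against Moderate: payoffs 7, 9, -9 → best response Light.
No profile is a mutual best response for all players.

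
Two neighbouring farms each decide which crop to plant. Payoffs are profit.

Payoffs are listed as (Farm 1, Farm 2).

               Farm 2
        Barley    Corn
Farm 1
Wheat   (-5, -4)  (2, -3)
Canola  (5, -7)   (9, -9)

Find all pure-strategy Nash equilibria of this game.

Pure NE: (Canola, Barley)

Farm 1 against Barley: payoffs -5, 5 → best response Canola.
Farm 1 against Corn: payoffs 2, 9 → best response Canola.
Farm 2 against Wheat: payoffs -4, -3 → best response Corn.
Farm 2 against Canola: payoffs -7, -9 → best response Barley.
Mutual best responses: (Canola, Barley).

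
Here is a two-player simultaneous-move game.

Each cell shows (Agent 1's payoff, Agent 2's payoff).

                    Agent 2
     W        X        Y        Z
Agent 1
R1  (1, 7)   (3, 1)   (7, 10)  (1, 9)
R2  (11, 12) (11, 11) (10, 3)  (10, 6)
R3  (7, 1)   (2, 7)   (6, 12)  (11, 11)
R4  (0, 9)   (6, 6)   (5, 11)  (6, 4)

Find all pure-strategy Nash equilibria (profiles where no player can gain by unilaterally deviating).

Agent 1 against W: payoffs 1, 11, 7, 0 → best response R2.
Agent 1 against X: payoffs 3, 11, 2, 6 → best response R2.
Agent 1 against Y: payoffs 7, 10, 6, 5 → best response R2.
Agent 1 against Z: payoffs 1, 10, 11, 6 → best response R3.
Agent 2 against R1: payoffs 7, 1, 10, 9 → best response Y.
Agent 2 against R2: payoffs 12, 11, 3, 6 → best response W.
Agent 2 against R3: payoffs 1, 7, 12, 11 → best response Y.
Agent 2 against R4: payoffs 9, 6, 11, 4 → best response Y.
Mutual best responses: (R2, W).

Pure NE: (R2, W)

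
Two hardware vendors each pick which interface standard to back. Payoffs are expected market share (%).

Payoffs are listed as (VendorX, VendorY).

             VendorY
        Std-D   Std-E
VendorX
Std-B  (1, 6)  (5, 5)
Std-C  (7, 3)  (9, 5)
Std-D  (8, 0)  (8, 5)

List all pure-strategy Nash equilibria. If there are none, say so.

Pure NE: (Std-C, Std-E)

(Std-B, Std-D): VendorX can switch to Std-C (1 → 7). Not NE.
(Std-B, Std-E): VendorX can switch to Std-C (5 → 9). Not NE.
(Std-C, Std-D): VendorX can switch to Std-D (7 → 8). Not NE.
(Std-C, Std-E): VendorX gets 9, best alternative 8; VendorY gets 5, best alternative 3. No profitable deviation — NE.
(Std-D, Std-D): VendorY can switch to Std-E (0 → 5). Not NE.
(Std-D, Std-E): VendorX can switch to Std-C (8 → 9). Not NE.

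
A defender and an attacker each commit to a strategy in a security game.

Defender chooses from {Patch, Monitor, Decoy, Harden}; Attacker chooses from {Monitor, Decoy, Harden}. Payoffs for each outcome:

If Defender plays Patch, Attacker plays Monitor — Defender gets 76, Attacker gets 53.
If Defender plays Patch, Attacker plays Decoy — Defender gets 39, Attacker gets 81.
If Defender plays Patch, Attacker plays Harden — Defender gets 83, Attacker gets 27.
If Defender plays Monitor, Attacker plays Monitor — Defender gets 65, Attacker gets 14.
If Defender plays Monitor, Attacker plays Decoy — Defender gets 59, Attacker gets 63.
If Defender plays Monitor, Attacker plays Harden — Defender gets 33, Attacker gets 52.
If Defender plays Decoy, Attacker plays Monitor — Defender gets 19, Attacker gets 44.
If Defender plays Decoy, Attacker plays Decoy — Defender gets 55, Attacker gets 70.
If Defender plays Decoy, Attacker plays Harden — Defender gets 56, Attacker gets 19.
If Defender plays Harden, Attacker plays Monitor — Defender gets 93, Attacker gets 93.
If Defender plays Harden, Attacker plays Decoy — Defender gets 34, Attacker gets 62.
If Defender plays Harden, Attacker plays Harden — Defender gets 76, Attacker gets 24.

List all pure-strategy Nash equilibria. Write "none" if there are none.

Defender against Monitor: payoffs 76, 65, 19, 93 → best response Harden.
Defender against Decoy: payoffs 39, 59, 55, 34 → best response Monitor.
Defender against Harden: payoffs 83, 33, 56, 76 → best response Patch.
Attacker against Patch: payoffs 53, 81, 27 → best response Decoy.
Attacker against Monitor: payoffs 14, 63, 52 → best response Decoy.
Attacker against Decoy: payoffs 44, 70, 19 → best response Decoy.
Attacker against Harden: payoffs 93, 62, 24 → best response Monitor.
Mutual best responses: (Monitor, Decoy); (Harden, Monitor).

The pure Nash equilibria are (Monitor, Decoy), (Harden, Monitor).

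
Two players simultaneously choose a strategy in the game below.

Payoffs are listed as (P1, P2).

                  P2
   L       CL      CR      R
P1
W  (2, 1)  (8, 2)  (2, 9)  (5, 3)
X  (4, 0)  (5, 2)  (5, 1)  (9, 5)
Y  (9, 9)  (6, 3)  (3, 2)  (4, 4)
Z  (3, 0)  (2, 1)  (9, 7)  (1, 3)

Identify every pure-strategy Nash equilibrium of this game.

(W, L): P1 can switch to X (2 → 4). Not NE.
(W, CL): P2 can switch to CR (2 → 9). Not NE.
(W, CR): P1 can switch to X (2 → 5). Not NE.
(W, R): P1 can switch to X (5 → 9). Not NE.
(X, L): P1 can switch to Y (4 → 9). Not NE.
(X, CL): P1 can switch to W (5 → 8). Not NE.
(X, CR): P1 can switch to Z (5 → 9). Not NE.
(X, R): P1 gets 9, best alternative 5; P2 gets 5, best alternative 2. No profitable deviation — NE.
(Y, L): P1 gets 9, best alternative 4; P2 gets 9, best alternative 4. No profitable deviation — NE.
(Y, CL): P1 can switch to W (6 → 8). Not NE.
(Y, CR): P1 can switch to X (3 → 5). Not NE.
(Y, R): P1 can switch to W (4 → 5). Not NE.
(Z, L): P1 can switch to X (3 → 4). Not NE.
(Z, CL): P1 can switch to W (2 → 8). Not NE.
(Z, CR): P1 gets 9, best alternative 5; P2 gets 7, best alternative 3. No profitable deviation — NE.
(The remaining 1 profile has a profitable deviation by the same check.)

Pure-strategy Nash equilibria: (X, R); (Y, L); (Z, CR)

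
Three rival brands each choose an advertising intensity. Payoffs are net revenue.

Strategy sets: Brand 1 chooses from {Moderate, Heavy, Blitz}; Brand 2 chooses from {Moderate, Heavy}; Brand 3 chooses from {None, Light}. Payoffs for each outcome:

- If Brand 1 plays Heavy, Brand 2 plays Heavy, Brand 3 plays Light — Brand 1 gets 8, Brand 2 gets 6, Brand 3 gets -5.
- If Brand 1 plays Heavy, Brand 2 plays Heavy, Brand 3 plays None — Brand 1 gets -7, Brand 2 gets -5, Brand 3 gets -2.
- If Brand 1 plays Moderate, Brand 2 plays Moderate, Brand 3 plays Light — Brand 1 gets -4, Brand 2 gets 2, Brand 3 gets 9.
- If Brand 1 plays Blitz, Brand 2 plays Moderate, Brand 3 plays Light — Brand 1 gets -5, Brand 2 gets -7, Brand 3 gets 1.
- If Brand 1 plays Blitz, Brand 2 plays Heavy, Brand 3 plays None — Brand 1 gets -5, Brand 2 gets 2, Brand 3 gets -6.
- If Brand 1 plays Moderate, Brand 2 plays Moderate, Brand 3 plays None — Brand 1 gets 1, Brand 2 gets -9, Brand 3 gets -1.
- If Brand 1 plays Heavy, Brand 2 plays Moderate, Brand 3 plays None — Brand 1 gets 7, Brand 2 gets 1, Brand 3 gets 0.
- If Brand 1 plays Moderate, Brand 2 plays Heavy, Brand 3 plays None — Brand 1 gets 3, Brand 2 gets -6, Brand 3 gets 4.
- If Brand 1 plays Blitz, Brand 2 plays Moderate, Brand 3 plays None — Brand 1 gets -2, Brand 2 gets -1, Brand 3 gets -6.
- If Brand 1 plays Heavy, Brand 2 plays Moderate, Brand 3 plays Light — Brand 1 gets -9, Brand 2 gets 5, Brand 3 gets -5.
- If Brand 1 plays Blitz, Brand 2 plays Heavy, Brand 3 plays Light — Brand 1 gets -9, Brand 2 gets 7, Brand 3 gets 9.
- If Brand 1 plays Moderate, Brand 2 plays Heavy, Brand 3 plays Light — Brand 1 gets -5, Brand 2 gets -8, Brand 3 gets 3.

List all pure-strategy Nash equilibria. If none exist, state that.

(Moderate, Moderate, None): Brand 1 can switch to Heavy (1 → 7). Not NE.
(Moderate, Moderate, Light): Brand 1 gets -4, best alternative -5; Brand 2 gets 2, best alternative -8; Brand 3 gets 9, best alternative -1. No profitable deviation — NE.
(Moderate, Heavy, None): Brand 1 gets 3, best alternative -5; Brand 2 gets -6, best alternative -9; Brand 3 gets 4, best alternative 3. No profitable deviation — NE.
(Moderate, Heavy, Light): Brand 1 can switch to Heavy (-5 → 8). Not NE.
(Heavy, Moderate, None): Brand 1 gets 7, best alternative 1; Brand 2 gets 1, best alternative -5; Brand 3 gets 0, best alternative -5. No profitable deviation — NE.
(Heavy, Moderate, Light): Brand 1 can switch to Moderate (-9 → -4). Not NE.
(Heavy, Heavy, None): Brand 1 can switch to Moderate (-7 → 3). Not NE.
(Heavy, Heavy, Light): Brand 3 can switch to None (-5 → -2). Not NE.
(Blitz, Moderate, None): Brand 1 can switch to Moderate (-2 → 1). Not NE.
(The remaining 3 profiles each have a profitable deviation by the same check.)

(Moderate, Moderate, Light), (Moderate, Heavy, None), (Heavy, Moderate, None)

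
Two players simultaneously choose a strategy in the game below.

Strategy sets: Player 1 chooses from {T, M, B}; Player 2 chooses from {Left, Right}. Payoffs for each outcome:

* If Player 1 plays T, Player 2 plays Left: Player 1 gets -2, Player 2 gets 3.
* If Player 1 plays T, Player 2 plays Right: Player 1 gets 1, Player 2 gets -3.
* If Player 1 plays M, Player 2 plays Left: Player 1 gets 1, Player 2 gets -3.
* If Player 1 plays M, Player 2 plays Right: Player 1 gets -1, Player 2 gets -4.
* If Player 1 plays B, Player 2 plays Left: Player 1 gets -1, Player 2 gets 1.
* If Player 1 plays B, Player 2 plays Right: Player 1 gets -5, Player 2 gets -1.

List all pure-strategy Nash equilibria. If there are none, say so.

For each player, find the best response to each opponent profile; mutual best responses are the pure NE.
Player 1 against Left: payoffs -2, 1, -1 → best response M.
Player 1 against Right: payoffs 1, -1, -5 → best response T.
Player 2 against T: payoffs 3, -3 → best response Left.
Player 2 against M: payoffs -3, -4 → best response Left.
Player 2 against B: payoffs 1, -1 → best response Left.
Mutual best responses: (M, Left).

(M, Left)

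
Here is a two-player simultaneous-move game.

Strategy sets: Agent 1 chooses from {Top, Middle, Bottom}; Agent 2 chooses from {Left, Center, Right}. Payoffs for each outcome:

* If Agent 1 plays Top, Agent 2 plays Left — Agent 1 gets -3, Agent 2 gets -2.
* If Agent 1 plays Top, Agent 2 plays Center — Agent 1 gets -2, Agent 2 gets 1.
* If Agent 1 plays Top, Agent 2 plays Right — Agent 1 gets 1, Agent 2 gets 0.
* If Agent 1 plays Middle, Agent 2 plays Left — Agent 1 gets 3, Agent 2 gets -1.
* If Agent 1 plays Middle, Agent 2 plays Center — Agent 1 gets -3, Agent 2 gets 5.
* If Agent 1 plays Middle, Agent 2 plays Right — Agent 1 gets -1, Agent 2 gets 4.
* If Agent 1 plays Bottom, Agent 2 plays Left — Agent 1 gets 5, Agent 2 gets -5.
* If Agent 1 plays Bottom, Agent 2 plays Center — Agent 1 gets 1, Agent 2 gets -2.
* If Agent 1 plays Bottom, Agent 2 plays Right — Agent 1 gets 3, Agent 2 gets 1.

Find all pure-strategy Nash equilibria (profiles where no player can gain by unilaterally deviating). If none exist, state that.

Pure NE: (Bottom, Right)

For each strategy profile, look for a profitable unilateral deviation.
(Top, Left): Agent 1 can switch to Middle (-3 → 3). Not NE.
(Top, Center): Agent 1 can switch to Bottom (-2 → 1). Not NE.
(Top, Right): Agent 1 can switch to Bottom (1 → 3). Not NE.
(Middle, Left): Agent 1 can switch to Bottom (3 → 5). Not NE.
(Middle, Center): Agent 1 can switch to Top (-3 → -2). Not NE.
(Middle, Right): Agent 1 can switch to Top (-1 → 1). Not NE.
(Bottom, Left): Agent 2 can switch to Center (-5 → -2). Not NE.
(Bottom, Center): Agent 2 can switch to Right (-2 → 1). Not NE.
(Bottom, Right): Agent 1 gets 3, best alternative 1; Agent 2 gets 1, best alternative -2. No profitable deviation — NE.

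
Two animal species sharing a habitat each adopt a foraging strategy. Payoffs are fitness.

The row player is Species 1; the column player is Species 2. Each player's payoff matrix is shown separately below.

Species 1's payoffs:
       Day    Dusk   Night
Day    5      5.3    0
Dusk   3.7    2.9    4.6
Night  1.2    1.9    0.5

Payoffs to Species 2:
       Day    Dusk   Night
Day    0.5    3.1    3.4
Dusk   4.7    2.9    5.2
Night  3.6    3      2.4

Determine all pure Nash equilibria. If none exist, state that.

(Dusk, Night)

Check each profile: it is a Nash equilibrium iff no player can strictly gain by switching unilaterally.
(Day, Day): Species 2 can switch to Dusk (0.5 → 3.1). Not NE.
(Day, Dusk): Species 2 can switch to Night (3.1 → 3.4). Not NE.
(Day, Night): Species 1 can switch to Dusk (0 → 4.6). Not NE.
(Dusk, Day): Species 1 can switch to Day (3.7 → 5). Not NE.
(Dusk, Dusk): Species 1 can switch to Day (2.9 → 5.3). Not NE.
(Dusk, Night): Species 1 gets 4.6, best alternative 0.5; Species 2 gets 5.2, best alternative 4.7. No profitable deviation — NE.
(Night, Day): Species 1 can switch to Day (1.2 → 5). Not NE.
(Night, Dusk): Species 1 can switch to Day (1.9 → 5.3). Not NE.
(Night, Night): Species 1 can switch to Dusk (0.5 → 4.6). Not NE.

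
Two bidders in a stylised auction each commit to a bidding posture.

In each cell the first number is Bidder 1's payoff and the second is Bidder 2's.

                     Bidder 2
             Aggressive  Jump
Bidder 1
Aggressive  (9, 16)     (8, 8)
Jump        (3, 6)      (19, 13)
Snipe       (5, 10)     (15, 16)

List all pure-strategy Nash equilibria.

(Aggressive, Aggressive) and (Jump, Jump)

(Aggressive, Aggressive): Bidder 1 gets 9, best alternative 5; Bidder 2 gets 16, best alternative 8. No profitable deviation — NE.
(Aggressive, Jump): Bidder 1 can switch to Jump (8 → 19). Not NE.
(Jump, Aggressive): Bidder 1 can switch to Aggressive (3 → 9). Not NE.
(Jump, Jump): Bidder 1 gets 19, best alternative 15; Bidder 2 gets 13, best alternative 6. No profitable deviation — NE.
(Snipe, Aggressive): Bidder 1 can switch to Aggressive (5 → 9). Not NE.
(Snipe, Jump): Bidder 1 can switch to Jump (15 → 19). Not NE.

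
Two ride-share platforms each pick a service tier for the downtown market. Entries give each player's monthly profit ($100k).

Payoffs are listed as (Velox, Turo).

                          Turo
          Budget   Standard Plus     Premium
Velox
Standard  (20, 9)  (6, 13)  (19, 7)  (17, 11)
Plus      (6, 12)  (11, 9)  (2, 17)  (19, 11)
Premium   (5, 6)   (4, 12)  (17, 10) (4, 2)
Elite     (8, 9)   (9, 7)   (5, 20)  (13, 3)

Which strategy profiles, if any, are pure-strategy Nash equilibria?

For each player, find the best response to each opponent profile; mutual best responses are the pure NE.
Velox against Budget: payoffs 20, 6, 5, 8 → best response Standard.
Velox against Standard: payoffs 6, 11, 4, 9 → best response Plus.
Velox against Plus: payoffs 19, 2, 17, 5 → best response Standard.
Velox against Premium: payoffs 17, 19, 4, 13 → best response Plus.
Turo against Standard: payoffs 9, 13, 7, 11 → best response Standard.
Turo against Plus: payoffs 12, 9, 17, 11 → best response Plus.
Turo against Premium: payoffs 6, 12, 10, 2 → best response Standard.
Turo against Elite: payoffs 9, 7, 20, 3 → best response Plus.
No profile is a mutual best response for all players.

none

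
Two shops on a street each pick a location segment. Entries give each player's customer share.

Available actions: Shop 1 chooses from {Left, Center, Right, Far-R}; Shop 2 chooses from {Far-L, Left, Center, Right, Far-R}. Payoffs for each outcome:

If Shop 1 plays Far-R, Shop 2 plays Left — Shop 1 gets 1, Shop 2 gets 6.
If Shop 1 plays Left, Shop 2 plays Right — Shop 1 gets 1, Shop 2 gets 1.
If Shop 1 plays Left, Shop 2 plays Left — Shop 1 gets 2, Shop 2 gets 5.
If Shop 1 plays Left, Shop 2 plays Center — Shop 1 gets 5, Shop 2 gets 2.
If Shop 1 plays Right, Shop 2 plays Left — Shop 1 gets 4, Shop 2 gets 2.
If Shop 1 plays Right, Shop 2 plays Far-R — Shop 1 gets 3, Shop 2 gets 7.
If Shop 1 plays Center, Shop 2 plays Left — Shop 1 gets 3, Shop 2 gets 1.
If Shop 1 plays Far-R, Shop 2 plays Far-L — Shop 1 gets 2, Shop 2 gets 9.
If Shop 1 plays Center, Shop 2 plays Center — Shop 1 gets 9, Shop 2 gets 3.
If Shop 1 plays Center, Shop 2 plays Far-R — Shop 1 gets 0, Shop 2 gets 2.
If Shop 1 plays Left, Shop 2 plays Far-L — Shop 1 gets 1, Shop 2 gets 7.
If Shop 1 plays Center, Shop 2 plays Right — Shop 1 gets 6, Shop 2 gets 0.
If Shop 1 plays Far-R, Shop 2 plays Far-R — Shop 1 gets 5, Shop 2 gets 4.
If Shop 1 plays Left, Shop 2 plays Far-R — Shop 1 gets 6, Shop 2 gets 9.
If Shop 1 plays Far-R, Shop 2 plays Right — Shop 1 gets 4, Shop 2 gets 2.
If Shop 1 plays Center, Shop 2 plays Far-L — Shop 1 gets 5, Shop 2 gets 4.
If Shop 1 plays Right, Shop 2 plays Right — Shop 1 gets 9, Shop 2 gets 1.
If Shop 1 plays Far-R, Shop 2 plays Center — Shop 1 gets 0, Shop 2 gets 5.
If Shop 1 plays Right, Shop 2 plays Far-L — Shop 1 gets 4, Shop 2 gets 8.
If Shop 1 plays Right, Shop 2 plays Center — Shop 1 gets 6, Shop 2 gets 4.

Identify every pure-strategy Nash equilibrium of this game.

(Left, Far-R), (Center, Far-L)

Mark each player's best response to every combination of opponents' strategies; a profile where every player is best-responding is a pure Nash equilibrium.
Shop 1 against Far-L: payoffs 1, 5, 4, 2 → best response Center.
Shop 1 against Left: payoffs 2, 3, 4, 1 → best response Right.
Shop 1 against Center: payoffs 5, 9, 6, 0 → best response Center.
Shop 1 against Right: payoffs 1, 6, 9, 4 → best response Right.
Shop 1 against Far-R: payoffs 6, 0, 3, 5 → best response Left.
Shop 2 against Left: payoffs 7, 5, 2, 1, 9 → best response Far-R.
Shop 2 against Center: payoffs 4, 1, 3, 0, 2 → best response Far-L.
Shop 2 against Right: payoffs 8, 2, 4, 1, 7 → best response Far-L.
Shop 2 against Far-R: payoffs 9, 6, 5, 2, 4 → best response Far-L.
Mutual best responses: (Left, Far-R); (Center, Far-L).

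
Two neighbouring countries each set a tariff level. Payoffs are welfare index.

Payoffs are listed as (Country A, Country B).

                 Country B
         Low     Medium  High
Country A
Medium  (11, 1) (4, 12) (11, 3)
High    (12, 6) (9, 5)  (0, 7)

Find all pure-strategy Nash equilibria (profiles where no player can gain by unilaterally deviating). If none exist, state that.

Country A against Low: payoffs 11, 12 → best response High.
Country A against Medium: payoffs 4, 9 → best response High.
Country A against High: payoffs 11, 0 → best response Medium.
Country B against Medium: payoffs 1, 12, 3 → best response Medium.
Country B against High: payoffs 6, 5, 7 → best response High.
No profile is a mutual best response for all players.

This game has no pure Nash equilibrium.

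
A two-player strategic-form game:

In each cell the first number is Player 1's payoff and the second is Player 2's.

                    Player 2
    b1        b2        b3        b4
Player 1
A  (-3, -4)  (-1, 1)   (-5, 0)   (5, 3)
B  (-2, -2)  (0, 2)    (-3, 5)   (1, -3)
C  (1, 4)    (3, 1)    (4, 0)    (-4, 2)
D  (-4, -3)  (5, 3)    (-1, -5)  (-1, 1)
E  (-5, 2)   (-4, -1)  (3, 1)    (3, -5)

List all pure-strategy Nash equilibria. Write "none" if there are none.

Pure-strategy Nash equilibria: (A, b4) and (C, b1) and (D, b2)

(A, b1): Player 1 can switch to B (-3 → -2). Not NE.
(A, b2): Player 1 can switch to B (-1 → 0). Not NE.
(A, b3): Player 1 can switch to B (-5 → -3). Not NE.
(A, b4): Player 1 gets 5, best alternative 3; Player 2 gets 3, best alternative 1. No profitable deviation — NE.
(B, b1): Player 1 can switch to C (-2 → 1). Not NE.
(B, b2): Player 1 can switch to C (0 → 3). Not NE.
(B, b3): Player 1 can switch to C (-3 → 4). Not NE.
(C, b1): Player 1 gets 1, best alternative -2; Player 2 gets 4, best alternative 2. No profitable deviation — NE.
(D, b2): Player 1 gets 5, best alternative 3; Player 2 gets 3, best alternative 1. No profitable deviation — NE.
(The remaining 11 profiles each have a profitable deviation by the same check.)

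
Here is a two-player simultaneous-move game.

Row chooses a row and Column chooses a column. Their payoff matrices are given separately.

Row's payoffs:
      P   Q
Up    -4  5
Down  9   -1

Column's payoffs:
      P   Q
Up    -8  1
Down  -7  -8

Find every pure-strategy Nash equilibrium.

The pure Nash equilibria are (Up, Q) and (Down, P).

(Up, P): Row can switch to Down (-4 → 9). Not NE.
(Up, Q): Row gets 5, best alternative -1; Column gets 1, best alternative -8. No profitable deviation — NE.
(Down, P): Row gets 9, best alternative -4; Column gets -7, best alternative -8. No profitable deviation — NE.
(Down, Q): Row can switch to Up (-1 → 5). Not NE.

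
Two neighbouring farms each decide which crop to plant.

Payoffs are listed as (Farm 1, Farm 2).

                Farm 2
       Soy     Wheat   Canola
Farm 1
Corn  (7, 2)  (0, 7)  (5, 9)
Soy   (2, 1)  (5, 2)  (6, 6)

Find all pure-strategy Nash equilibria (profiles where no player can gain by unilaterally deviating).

Pure NE: (Soy, Canola)

Mark each player's best response to every combination of opponents' strategies; a profile where every player is best-responding is a pure Nash equilibrium.
Farm 1 against Soy: payoffs 7, 2 → best response Corn.
Farm 1 against Wheat: payoffs 0, 5 → best response Soy.
Farm 1 against Canola: payoffs 5, 6 → best response Soy.
Farm 2 against Corn: payoffs 2, 7, 9 → best response Canola.
Farm 2 against Soy: payoffs 1, 2, 6 → best response Canola.
Mutual best responses: (Soy, Canola).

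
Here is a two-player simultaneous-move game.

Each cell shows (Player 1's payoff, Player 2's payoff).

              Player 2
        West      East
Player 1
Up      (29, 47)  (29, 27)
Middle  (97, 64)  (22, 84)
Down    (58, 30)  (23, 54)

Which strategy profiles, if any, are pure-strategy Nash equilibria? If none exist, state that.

none

(Up, West): Player 1 can switch to Middle (29 → 97). Not NE.
(Up, East): Player 2 can switch to West (27 → 47). Not NE.
(Middle, West): Player 2 can switch to East (64 → 84). Not NE.
(Middle, East): Player 1 can switch to Up (22 → 29). Not NE.
(Down, West): Player 1 can switch to Middle (58 → 97). Not NE.
(Down, East): Player 1 can switch to Up (23 → 29). Not NE.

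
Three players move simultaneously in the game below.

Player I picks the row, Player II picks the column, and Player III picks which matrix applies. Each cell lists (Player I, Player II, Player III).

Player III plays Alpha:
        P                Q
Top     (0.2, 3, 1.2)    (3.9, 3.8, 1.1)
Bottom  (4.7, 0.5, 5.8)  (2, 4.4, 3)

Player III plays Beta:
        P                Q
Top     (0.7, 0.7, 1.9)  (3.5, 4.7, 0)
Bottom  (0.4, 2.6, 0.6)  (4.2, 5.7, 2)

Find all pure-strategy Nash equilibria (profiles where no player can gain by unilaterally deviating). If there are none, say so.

For each player, find the best response to each opponent profile; mutual best responses are the pure NE.
Player I against (P, Alpha): payoffs 0.2, 4.7 → best response Bottom.
Player I against (P, Beta): payoffs 0.7, 0.4 → best response Top.
Player I against (Q, Alpha): payoffs 3.9, 2 → best response Top.
Player I against (Q, Beta): payoffs 3.5, 4.2 → best response Bottom.
Player II against (Top, Alpha): payoffs 3, 3.8 → best response Q.
Player II against (Top, Beta): payoffs 0.7, 4.7 → best response Q.
Player II against (Bottom, Alpha): payoffs 0.5, 4.4 → best response Q.
Player II against (Bottom, Beta): payoffs 2.6, 5.7 → best response Q.
Player III against (Top, P): payoffs 1.2, 1.9 → best response Beta.
Player III against (Top, Q): payoffs 1.1, 0 → best response Alpha.
Player III against (Bottom, P): payoffs 5.8, 0.6 → best response Alpha.
Player III against (Bottom, Q): payoffs 3, 2 → best response Alpha.
Mutual best responses: (Top, Q, Alpha).

(Top, Q, Alpha)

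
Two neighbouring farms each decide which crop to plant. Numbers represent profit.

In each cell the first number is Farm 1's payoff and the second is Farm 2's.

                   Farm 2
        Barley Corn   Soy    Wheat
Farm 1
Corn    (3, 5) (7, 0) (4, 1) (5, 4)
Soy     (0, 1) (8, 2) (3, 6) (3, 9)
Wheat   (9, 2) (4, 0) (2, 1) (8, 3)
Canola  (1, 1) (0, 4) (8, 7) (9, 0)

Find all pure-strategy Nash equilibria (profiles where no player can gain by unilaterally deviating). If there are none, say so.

Pure NE: (Canola, Soy)

Farm 1 against Barley: payoffs 3, 0, 9, 1 → best response Wheat.
Farm 1 against Corn: payoffs 7, 8, 4, 0 → best response Soy.
Farm 1 against Soy: payoffs 4, 3, 2, 8 → best response Canola.
Farm 1 against Wheat: payoffs 5, 3, 8, 9 → best response Canola.
Farm 2 against Corn: payoffs 5, 0, 1, 4 → best response Barley.
Farm 2 against Soy: payoffs 1, 2, 6, 9 → best response Wheat.
Farm 2 against Wheat: payoffs 2, 0, 1, 3 → best response Wheat.
Farm 2 against Canola: payoffs 1, 4, 7, 0 → best response Soy.
Mutual best responses: (Canola, Soy).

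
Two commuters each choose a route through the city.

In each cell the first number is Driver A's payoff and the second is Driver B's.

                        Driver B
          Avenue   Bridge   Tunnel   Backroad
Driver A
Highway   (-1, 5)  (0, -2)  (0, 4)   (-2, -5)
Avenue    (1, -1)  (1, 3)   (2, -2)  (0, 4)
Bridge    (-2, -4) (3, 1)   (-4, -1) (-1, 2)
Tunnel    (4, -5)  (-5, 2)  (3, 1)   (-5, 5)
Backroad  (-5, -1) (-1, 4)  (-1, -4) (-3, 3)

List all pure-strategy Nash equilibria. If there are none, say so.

Pure NE: (Avenue, Backroad)

Driver A against Avenue: payoffs -1, 1, -2, 4, -5 → best response Tunnel.
Driver A against Bridge: payoffs 0, 1, 3, -5, -1 → best response Bridge.
Driver A against Tunnel: payoffs 0, 2, -4, 3, -1 → best response Tunnel.
Driver A against Backroad: payoffs -2, 0, -1, -5, -3 → best response Avenue.
Driver B against Highway: payoffs 5, -2, 4, -5 → best response Avenue.
Driver B against Avenue: payoffs -1, 3, -2, 4 → best response Backroad.
Driver B against Bridge: payoffs -4, 1, -1, 2 → best response Backroad.
Driver B against Tunnel: payoffs -5, 2, 1, 5 → best response Backroad.
Driver B against Backroad: payoffs -1, 4, -4, 3 → best response Bridge.
Mutual best responses: (Avenue, Backroad).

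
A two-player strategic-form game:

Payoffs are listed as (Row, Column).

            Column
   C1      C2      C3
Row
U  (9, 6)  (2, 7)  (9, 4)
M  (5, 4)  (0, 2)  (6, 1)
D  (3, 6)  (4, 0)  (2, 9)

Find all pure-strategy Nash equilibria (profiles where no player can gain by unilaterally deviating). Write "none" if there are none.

No pure-strategy Nash equilibrium.

Row against C1: payoffs 9, 5, 3 → best response U.
Row against C2: payoffs 2, 0, 4 → best response D.
Row against C3: payoffs 9, 6, 2 → best response U.
Column against U: payoffs 6, 7, 4 → best response C2.
Column against M: payoffs 4, 2, 1 → best response C1.
Column against D: payoffs 6, 0, 9 → best response C3.
No profile is a mutual best response for all players.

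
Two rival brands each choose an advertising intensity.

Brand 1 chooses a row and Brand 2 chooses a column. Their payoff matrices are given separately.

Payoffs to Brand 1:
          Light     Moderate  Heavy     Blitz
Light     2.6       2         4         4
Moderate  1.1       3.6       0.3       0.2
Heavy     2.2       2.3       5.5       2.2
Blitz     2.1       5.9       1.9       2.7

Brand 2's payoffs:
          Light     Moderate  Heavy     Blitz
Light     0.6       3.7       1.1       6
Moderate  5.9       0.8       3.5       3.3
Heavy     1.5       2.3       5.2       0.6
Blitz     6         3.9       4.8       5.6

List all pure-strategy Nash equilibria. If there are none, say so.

(Light, Blitz) and (Heavy, Heavy)

Brand 1 against Light: payoffs 2.6, 1.1, 2.2, 2.1 → best response Light.
Brand 1 against Moderate: payoffs 2, 3.6, 2.3, 5.9 → best response Blitz.
Brand 1 against Heavy: payoffs 4, 0.3, 5.5, 1.9 → best response Heavy.
Brand 1 against Blitz: payoffs 4, 0.2, 2.2, 2.7 → best response Light.
Brand 2 against Light: payoffs 0.6, 3.7, 1.1, 6 → best response Blitz.
Brand 2 against Moderate: payoffs 5.9, 0.8, 3.5, 3.3 → best response Light.
Brand 2 against Heavy: payoffs 1.5, 2.3, 5.2, 0.6 → best response Heavy.
Brand 2 against Blitz: payoffs 6, 3.9, 4.8, 5.6 → best response Light.
Mutual best responses: (Light, Blitz); (Heavy, Heavy).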